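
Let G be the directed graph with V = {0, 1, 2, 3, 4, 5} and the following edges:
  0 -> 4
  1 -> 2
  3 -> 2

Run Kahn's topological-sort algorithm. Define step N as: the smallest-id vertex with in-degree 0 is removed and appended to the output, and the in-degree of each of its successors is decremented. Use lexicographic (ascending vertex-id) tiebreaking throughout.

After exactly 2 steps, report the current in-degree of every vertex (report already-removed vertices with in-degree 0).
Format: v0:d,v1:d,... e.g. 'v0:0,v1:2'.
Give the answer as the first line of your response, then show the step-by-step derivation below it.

v0:0,v1:0,v2:1,v3:0,v4:0,v5:0

step 1: output 0; order=[0]; indeg=(0,0,2,0,0,0)
step 2: output 1; order=[0,1]; indeg=(0,0,1,0,0,0)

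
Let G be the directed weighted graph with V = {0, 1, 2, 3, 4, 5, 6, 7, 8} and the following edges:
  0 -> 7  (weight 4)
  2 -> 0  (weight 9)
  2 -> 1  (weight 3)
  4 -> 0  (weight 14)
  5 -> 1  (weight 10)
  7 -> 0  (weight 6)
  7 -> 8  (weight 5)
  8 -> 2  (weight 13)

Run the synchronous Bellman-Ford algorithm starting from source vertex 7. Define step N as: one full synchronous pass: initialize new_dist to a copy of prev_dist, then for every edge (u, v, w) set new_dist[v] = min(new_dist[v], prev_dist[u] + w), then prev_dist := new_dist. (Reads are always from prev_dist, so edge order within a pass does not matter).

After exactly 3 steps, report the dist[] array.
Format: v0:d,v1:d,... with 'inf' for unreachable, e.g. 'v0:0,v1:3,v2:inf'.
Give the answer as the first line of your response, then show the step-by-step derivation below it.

v0:6,v1:21,v2:18,v3:inf,v4:inf,v5:inf,v6:inf,v7:0,v8:5

step 1: dist = v0:6,v1:inf,v2:inf,v3:inf,v4:inf,v5:inf,v6:inf,v7:0,v8:5
step 2: dist = v0:6,v1:inf,v2:18,v3:inf,v4:inf,v5:inf,v6:inf,v7:0,v8:5
step 3: dist = v0:6,v1:21,v2:18,v3:inf,v4:inf,v5:inf,v6:inf,v7:0,v8:5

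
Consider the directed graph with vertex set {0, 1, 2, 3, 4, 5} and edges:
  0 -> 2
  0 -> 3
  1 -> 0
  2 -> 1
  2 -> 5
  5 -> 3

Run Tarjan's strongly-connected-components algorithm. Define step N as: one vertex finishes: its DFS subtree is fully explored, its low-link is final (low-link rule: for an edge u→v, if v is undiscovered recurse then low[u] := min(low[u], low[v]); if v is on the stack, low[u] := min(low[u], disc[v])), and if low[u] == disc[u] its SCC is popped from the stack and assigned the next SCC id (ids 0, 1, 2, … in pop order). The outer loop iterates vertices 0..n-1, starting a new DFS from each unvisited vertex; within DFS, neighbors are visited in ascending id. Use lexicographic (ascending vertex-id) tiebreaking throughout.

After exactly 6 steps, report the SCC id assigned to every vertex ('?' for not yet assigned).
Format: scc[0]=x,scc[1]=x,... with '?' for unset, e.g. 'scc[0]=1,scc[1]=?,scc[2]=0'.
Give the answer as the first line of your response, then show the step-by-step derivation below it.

scc[0]=2,scc[1]=2,scc[2]=2,scc[3]=0,scc[4]=3,scc[5]=1

step 1: low=(low[0]=0,low[1]=0,low[2]=1,low[3]=?,low[4]=?,low[5]=?); scc=(scc[0]=?,scc[1]=?,scc[2]=?,scc[3]=?,scc[4]=?,scc[5]=?)
step 2: low=(low[0]=0,low[1]=0,low[2]=0,low[3]=4,low[4]=?,low[5]=3); scc=(scc[0]=?,scc[1]=?,scc[2]=?,scc[3]=0,scc[4]=?,scc[5]=?)
step 3: low=(low[0]=0,low[1]=0,low[2]=0,low[3]=4,low[4]=?,low[5]=3); scc=(scc[0]=?,scc[1]=?,scc[2]=?,scc[3]=0,scc[4]=?,scc[5]=1)
step 4: low=(low[0]=0,low[1]=0,low[2]=0,low[3]=4,low[4]=?,low[5]=3); scc=(scc[0]=?,scc[1]=?,scc[2]=?,scc[3]=0,scc[4]=?,scc[5]=1)
step 5: low=(low[0]=0,low[1]=0,low[2]=0,low[3]=4,low[4]=?,low[5]=3); scc=(scc[0]=2,scc[1]=2,scc[2]=2,scc[3]=0,scc[4]=?,scc[5]=1)
step 6: low=(low[0]=0,low[1]=0,low[2]=0,low[3]=4,low[4]=5,low[5]=3); scc=(scc[0]=2,scc[1]=2,scc[2]=2,scc[3]=0,scc[4]=3,scc[5]=1)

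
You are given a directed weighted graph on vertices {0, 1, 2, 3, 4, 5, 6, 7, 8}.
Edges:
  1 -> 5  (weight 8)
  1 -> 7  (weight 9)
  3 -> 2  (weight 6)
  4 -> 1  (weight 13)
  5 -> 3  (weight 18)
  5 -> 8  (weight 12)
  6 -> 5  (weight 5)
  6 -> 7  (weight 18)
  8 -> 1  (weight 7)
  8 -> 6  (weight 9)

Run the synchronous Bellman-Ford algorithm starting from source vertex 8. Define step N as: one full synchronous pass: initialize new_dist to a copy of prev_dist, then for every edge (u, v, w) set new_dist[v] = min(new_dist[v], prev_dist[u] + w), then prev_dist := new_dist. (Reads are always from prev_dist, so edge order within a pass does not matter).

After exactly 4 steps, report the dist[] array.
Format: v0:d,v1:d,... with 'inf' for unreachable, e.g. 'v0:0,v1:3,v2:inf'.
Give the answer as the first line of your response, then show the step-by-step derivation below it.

v0:inf,v1:7,v2:38,v3:32,v4:inf,v5:14,v6:9,v7:16,v8:0

step 1: dist = v0:inf,v1:7,v2:inf,v3:inf,v4:inf,v5:inf,v6:9,v7:inf,v8:0
step 2: dist = v0:inf,v1:7,v2:inf,v3:inf,v4:inf,v5:14,v6:9,v7:16,v8:0
step 3: dist = v0:inf,v1:7,v2:inf,v3:32,v4:inf,v5:14,v6:9,v7:16,v8:0
step 4: dist = v0:inf,v1:7,v2:38,v3:32,v4:inf,v5:14,v6:9,v7:16,v8:0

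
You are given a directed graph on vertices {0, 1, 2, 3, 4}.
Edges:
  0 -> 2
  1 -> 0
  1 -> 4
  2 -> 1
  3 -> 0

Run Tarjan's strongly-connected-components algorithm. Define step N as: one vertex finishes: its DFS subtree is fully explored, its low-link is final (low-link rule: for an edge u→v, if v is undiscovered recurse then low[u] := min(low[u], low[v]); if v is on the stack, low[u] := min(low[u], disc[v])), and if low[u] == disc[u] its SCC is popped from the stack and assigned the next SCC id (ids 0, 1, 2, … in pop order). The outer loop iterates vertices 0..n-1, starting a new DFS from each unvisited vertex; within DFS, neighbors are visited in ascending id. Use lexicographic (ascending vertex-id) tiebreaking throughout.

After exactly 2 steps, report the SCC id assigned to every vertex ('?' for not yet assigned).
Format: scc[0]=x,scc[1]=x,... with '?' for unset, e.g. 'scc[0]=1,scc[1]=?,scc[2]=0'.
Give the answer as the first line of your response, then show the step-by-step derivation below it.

scc[0]=?,scc[1]=?,scc[2]=?,scc[3]=?,scc[4]=0

step 1: low=(low[0]=0,low[1]=0,low[2]=1,low[3]=?,low[4]=3); scc=(scc[0]=?,scc[1]=?,scc[2]=?,scc[3]=?,scc[4]=0)
step 2: low=(low[0]=0,low[1]=0,low[2]=1,low[3]=?,low[4]=3); scc=(scc[0]=?,scc[1]=?,scc[2]=?,scc[3]=?,scc[4]=0)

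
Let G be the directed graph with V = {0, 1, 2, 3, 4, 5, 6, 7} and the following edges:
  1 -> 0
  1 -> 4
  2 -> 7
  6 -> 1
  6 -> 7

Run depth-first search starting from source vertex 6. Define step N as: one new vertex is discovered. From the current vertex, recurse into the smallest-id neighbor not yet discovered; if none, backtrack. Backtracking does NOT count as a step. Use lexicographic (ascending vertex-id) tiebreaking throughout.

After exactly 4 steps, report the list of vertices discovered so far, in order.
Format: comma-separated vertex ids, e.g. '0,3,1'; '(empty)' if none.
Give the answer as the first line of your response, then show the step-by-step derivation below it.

6,1,0,4

step 1: discover 6; path=6; order=6
step 2: discover 1; path=6>1; order=6,1
step 3: discover 0; path=6>1>0; order=6,1,0
step 4: discover 4; path=6>1>4; order=6,1,0,4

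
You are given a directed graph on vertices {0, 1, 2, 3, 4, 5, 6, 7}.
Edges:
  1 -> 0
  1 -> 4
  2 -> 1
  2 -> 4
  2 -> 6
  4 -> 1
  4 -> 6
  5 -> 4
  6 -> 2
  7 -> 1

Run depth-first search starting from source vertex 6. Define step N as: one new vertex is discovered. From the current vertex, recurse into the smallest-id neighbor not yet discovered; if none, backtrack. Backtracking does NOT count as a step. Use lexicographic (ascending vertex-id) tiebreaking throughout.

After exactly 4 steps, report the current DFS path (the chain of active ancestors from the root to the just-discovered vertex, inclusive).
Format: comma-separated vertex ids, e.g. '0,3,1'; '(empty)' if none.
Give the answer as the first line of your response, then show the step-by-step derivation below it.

6,2,1,0

step 1: discover 6; path=6; order=6
step 2: discover 2; path=6>2; order=6,2
step 3: discover 1; path=6>2>1; order=6,2,1
step 4: discover 0; path=6>2>1>0; order=6,2,1,0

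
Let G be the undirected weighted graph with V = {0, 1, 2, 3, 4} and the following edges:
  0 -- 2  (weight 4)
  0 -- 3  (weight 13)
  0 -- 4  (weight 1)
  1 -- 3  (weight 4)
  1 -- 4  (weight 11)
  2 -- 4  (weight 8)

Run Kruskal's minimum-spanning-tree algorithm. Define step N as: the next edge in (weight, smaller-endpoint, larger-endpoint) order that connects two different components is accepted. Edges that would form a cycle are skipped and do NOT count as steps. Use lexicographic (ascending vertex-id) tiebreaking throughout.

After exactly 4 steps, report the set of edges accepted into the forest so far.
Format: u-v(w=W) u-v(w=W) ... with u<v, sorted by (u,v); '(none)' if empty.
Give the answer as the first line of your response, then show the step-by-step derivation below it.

0-2(w=4) 0-4(w=1) 1-3(w=4) 1-4(w=11)

step 1: add edge 0-4 (w=1); MST = {0-4(w=1)}
step 2: add edge 0-2 (w=4); MST = {0-2(w=4) 0-4(w=1)}
step 3: add edge 1-3 (w=4); MST = {0-2(w=4) 0-4(w=1) 1-3(w=4)}
step 4: add edge 1-4 (w=11); MST = {0-2(w=4) 0-4(w=1) 1-3(w=4) 1-4(w=11)}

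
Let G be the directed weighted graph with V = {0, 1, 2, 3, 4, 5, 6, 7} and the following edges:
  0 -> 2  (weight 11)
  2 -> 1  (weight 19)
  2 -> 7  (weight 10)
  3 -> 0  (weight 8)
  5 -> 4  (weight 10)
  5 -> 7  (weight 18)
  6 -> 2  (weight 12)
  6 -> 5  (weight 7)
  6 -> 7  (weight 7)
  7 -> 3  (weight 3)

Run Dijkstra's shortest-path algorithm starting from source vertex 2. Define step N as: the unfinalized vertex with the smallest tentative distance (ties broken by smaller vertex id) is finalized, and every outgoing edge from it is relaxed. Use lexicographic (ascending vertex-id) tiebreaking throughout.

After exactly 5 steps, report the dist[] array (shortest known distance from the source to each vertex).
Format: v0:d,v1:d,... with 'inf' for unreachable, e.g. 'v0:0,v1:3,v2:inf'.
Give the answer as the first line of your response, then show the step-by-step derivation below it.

v0:21,v1:19,v2:0,v3:13,v4:inf,v5:inf,v6:inf,v7:10

step 1: dist = v0:inf,v1:19,v2:0,v3:inf,v4:inf,v5:inf,v6:inf,v7:10
step 2: dist = v0:inf,v1:19,v2:0,v3:13,v4:inf,v5:inf,v6:inf,v7:10
step 3: dist = v0:21,v1:19,v2:0,v3:13,v4:inf,v5:inf,v6:inf,v7:10
step 4: dist = v0:21,v1:19,v2:0,v3:13,v4:inf,v5:inf,v6:inf,v7:10
step 5: dist = v0:21,v1:19,v2:0,v3:13,v4:inf,v5:inf,v6:inf,v7:10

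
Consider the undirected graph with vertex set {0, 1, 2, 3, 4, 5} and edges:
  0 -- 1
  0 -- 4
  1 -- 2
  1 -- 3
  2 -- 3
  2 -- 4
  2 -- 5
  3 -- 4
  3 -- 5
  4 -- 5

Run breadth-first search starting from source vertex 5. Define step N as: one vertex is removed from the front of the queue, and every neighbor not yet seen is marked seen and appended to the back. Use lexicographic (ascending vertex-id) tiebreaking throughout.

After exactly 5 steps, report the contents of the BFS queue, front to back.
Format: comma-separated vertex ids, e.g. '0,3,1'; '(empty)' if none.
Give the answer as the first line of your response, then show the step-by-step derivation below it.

0

step 1: dequeue 5; queue=[2,3,4]; order=5
step 2: dequeue 2; queue=[3,4,1]; order=5,2
step 3: dequeue 3; queue=[4,1]; order=5,2,3
step 4: dequeue 4; queue=[1,0]; order=5,2,3,4
step 5: dequeue 1; queue=[0]; order=5,2,3,4,1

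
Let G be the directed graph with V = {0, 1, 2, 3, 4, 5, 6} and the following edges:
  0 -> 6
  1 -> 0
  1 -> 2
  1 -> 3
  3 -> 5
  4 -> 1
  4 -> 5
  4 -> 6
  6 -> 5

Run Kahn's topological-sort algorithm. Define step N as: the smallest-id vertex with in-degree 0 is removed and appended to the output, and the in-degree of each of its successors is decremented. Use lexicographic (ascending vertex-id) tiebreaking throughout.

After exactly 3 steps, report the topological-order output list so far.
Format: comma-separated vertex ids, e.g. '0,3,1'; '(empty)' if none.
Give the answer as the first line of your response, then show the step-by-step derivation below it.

4,1,0

step 1: output 4; order=[4]; indeg=(1,0,1,1,0,2,1)
step 2: output 1; order=[4,1]; indeg=(0,0,0,0,0,2,1)
step 3: output 0; order=[4,1,0]; indeg=(0,0,0,0,0,2,0)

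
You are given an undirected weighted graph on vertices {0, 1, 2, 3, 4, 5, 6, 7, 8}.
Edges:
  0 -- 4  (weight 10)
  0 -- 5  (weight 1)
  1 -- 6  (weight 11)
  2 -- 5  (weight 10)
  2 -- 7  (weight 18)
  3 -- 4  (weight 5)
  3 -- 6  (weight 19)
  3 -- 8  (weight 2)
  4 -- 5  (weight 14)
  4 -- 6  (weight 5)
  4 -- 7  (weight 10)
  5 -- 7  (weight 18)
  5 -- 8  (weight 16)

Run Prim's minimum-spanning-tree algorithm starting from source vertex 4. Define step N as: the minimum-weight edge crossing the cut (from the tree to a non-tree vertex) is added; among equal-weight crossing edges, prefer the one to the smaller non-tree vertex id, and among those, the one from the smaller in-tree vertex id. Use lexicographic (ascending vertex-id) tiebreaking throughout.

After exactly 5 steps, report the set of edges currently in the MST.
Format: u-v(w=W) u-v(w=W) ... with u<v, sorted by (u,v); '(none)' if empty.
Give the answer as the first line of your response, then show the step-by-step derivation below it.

0-4(w=10) 0-5(w=1) 3-4(w=5) 3-8(w=2) 4-6(w=5)

step 1: add edge 3-4 (w=5); MST = {3-4(w=5)}
step 2: add edge 3-8 (w=2); MST = {3-4(w=5) 3-8(w=2)}
step 3: add edge 4-6 (w=5); MST = {3-4(w=5) 3-8(w=2) 4-6(w=5)}
step 4: add edge 0-4 (w=10); MST = {0-4(w=10) 3-4(w=5) 3-8(w=2) 4-6(w=5)}
step 5: add edge 0-5 (w=1); MST = {0-4(w=10) 0-5(w=1) 3-4(w=5) 3-8(w=2) 4-6(w=5)}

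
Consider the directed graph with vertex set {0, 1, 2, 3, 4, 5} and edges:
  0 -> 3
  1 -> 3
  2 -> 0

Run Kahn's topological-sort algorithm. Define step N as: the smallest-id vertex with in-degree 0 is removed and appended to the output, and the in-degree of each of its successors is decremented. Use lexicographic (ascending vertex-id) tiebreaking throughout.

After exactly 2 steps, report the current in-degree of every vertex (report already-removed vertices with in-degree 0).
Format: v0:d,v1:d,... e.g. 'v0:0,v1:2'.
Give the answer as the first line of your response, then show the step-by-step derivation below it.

v0:0,v1:0,v2:0,v3:1,v4:0,v5:0

step 1: output 1; order=[1]; indeg=(1,0,0,1,0,0)
step 2: output 2; order=[1,2]; indeg=(0,0,0,1,0,0)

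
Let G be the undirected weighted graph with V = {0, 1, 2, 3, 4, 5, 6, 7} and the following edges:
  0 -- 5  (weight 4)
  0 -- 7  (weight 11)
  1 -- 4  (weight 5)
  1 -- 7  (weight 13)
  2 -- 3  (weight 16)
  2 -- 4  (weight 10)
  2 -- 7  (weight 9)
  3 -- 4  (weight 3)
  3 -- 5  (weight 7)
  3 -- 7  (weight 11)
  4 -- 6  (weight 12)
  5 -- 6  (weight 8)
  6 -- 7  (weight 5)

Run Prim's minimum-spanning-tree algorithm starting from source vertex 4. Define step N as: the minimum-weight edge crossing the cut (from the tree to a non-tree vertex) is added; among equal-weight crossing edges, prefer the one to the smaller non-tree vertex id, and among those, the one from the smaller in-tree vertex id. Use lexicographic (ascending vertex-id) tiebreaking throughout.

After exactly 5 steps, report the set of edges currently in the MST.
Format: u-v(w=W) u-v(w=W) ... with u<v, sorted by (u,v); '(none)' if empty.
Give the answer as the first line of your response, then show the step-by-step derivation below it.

0-5(w=4) 1-4(w=5) 3-4(w=3) 3-5(w=7) 5-6(w=8)

step 1: add edge 3-4 (w=3); MST = {3-4(w=3)}
step 2: add edge 1-4 (w=5); MST = {1-4(w=5) 3-4(w=3)}
step 3: add edge 3-5 (w=7); MST = {1-4(w=5) 3-4(w=3) 3-5(w=7)}
step 4: add edge 0-5 (w=4); MST = {0-5(w=4) 1-4(w=5) 3-4(w=3) 3-5(w=7)}
step 5: add edge 5-6 (w=8); MST = {0-5(w=4) 1-4(w=5) 3-4(w=3) 3-5(w=7) 5-6(w=8)}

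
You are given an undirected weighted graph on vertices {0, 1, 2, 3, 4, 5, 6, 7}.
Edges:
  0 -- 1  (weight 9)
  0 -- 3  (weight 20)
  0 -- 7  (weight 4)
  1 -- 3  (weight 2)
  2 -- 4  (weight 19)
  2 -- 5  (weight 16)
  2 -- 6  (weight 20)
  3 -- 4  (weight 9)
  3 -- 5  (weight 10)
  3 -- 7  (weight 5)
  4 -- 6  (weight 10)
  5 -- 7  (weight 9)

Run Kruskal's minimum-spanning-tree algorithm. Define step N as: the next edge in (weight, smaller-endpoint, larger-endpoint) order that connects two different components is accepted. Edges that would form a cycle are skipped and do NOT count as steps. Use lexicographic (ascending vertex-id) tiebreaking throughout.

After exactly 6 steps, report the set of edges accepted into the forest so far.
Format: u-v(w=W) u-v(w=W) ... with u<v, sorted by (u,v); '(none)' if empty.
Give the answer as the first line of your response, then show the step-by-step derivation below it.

0-7(w=4) 1-3(w=2) 3-4(w=9) 3-7(w=5) 4-6(w=10) 5-7(w=9)

step 1: add edge 1-3 (w=2); MST = {1-3(w=2)}
step 2: add edge 0-7 (w=4); MST = {0-7(w=4) 1-3(w=2)}
step 3: add edge 3-7 (w=5); MST = {0-7(w=4) 1-3(w=2) 3-7(w=5)}
step 4: add edge 3-4 (w=9); MST = {0-7(w=4) 1-3(w=2) 3-4(w=9) 3-7(w=5)}
step 5: add edge 5-7 (w=9); MST = {0-7(w=4) 1-3(w=2) 3-4(w=9) 3-7(w=5) 5-7(w=9)}
step 6: add edge 4-6 (w=10); MST = {0-7(w=4) 1-3(w=2) 3-4(w=9) 3-7(w=5) 4-6(w=10) 5-7(w=9)}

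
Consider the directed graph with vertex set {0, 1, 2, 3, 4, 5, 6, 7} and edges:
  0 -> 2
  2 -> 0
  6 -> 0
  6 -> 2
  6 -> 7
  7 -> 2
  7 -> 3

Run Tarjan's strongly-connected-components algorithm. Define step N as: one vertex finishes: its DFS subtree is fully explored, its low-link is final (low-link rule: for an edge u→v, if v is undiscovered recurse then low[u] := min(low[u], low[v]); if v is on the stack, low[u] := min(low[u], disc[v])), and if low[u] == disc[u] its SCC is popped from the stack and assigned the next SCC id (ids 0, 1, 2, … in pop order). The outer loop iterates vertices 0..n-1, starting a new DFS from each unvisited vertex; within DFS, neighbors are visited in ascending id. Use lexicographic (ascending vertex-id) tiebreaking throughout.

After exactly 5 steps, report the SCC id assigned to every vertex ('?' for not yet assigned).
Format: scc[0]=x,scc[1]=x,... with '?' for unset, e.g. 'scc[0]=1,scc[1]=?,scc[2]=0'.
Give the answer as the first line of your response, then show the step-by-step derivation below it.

scc[0]=0,scc[1]=1,scc[2]=0,scc[3]=2,scc[4]=3,scc[5]=?,scc[6]=?,scc[7]=?

step 1: low=(low[0]=0,low[1]=?,low[2]=0,low[3]=?,low[4]=?,low[5]=?,low[6]=?,low[7]=?); scc=(scc[0]=?,scc[1]=?,scc[2]=?,scc[3]=?,scc[4]=?,scc[5]=?,scc[6]=?,scc[7]=?)
step 2: low=(low[0]=0,low[1]=?,low[2]=0,low[3]=?,low[4]=?,low[5]=?,low[6]=?,low[7]=?); scc=(scc[0]=0,scc[1]=?,scc[2]=0,scc[3]=?,scc[4]=?,scc[5]=?,scc[6]=?,scc[7]=?)
step 3: low=(low[0]=0,low[1]=2,low[2]=0,low[3]=?,low[4]=?,low[5]=?,low[6]=?,low[7]=?); scc=(scc[0]=0,scc[1]=1,scc[2]=0,scc[3]=?,scc[4]=?,scc[5]=?,scc[6]=?,scc[7]=?)
step 4: low=(low[0]=0,low[1]=2,low[2]=0,low[3]=3,low[4]=?,low[5]=?,low[6]=?,low[7]=?); scc=(scc[0]=0,scc[1]=1,scc[2]=0,scc[3]=2,scc[4]=?,scc[5]=?,scc[6]=?,scc[7]=?)
step 5: low=(low[0]=0,low[1]=2,low[2]=0,low[3]=3,low[4]=4,low[5]=?,low[6]=?,low[7]=?); scc=(scc[0]=0,scc[1]=1,scc[2]=0,scc[3]=2,scc[4]=3,scc[5]=?,scc[6]=?,scc[7]=?)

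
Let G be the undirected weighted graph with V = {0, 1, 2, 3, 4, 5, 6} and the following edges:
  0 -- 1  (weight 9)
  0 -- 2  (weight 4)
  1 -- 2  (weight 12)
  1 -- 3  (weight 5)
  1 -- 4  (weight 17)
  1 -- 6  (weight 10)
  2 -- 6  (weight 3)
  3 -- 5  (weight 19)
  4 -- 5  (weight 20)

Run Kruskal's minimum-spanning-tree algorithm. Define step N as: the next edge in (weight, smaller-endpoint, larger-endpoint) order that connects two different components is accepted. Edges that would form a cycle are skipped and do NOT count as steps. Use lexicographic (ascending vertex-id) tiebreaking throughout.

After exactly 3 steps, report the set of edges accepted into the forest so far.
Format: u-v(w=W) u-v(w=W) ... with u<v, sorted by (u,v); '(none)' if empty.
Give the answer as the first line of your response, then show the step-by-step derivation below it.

0-2(w=4) 1-3(w=5) 2-6(w=3)

step 1: add edge 2-6 (w=3); MST = {2-6(w=3)}
step 2: add edge 0-2 (w=4); MST = {0-2(w=4) 2-6(w=3)}
step 3: add edge 1-3 (w=5); MST = {0-2(w=4) 1-3(w=5) 2-6(w=3)}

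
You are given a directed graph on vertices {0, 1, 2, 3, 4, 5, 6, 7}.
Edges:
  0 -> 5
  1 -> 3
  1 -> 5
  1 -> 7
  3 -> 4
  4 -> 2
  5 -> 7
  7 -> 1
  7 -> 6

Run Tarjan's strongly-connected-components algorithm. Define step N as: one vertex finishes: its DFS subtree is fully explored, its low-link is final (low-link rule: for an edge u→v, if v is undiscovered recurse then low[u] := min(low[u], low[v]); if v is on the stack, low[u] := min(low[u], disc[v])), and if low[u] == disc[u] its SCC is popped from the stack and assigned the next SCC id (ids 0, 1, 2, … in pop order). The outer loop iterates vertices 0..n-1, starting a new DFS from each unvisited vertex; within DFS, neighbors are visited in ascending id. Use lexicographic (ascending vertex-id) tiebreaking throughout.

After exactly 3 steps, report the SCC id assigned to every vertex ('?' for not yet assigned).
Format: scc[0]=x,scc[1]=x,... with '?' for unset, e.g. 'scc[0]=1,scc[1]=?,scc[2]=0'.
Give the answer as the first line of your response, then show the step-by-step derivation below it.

scc[0]=?,scc[1]=?,scc[2]=0,scc[3]=2,scc[4]=1,scc[5]=?,scc[6]=?,scc[7]=?

step 1: low=(low[0]=0,low[1]=3,low[2]=6,low[3]=4,low[4]=5,low[5]=1,low[6]=?,low[7]=2); scc=(scc[0]=?,scc[1]=?,scc[2]=0,scc[3]=?,scc[4]=?,scc[5]=?,scc[6]=?,scc[7]=?)
step 2: low=(low[0]=0,low[1]=3,low[2]=6,low[3]=4,low[4]=5,low[5]=1,low[6]=?,low[7]=2); scc=(scc[0]=?,scc[1]=?,scc[2]=0,scc[3]=?,scc[4]=1,scc[5]=?,scc[6]=?,scc[7]=?)
step 3: low=(low[0]=0,low[1]=3,low[2]=6,low[3]=4,low[4]=5,low[5]=1,low[6]=?,low[7]=2); scc=(scc[0]=?,scc[1]=?,scc[2]=0,scc[3]=2,scc[4]=1,scc[5]=?,scc[6]=?,scc[7]=?)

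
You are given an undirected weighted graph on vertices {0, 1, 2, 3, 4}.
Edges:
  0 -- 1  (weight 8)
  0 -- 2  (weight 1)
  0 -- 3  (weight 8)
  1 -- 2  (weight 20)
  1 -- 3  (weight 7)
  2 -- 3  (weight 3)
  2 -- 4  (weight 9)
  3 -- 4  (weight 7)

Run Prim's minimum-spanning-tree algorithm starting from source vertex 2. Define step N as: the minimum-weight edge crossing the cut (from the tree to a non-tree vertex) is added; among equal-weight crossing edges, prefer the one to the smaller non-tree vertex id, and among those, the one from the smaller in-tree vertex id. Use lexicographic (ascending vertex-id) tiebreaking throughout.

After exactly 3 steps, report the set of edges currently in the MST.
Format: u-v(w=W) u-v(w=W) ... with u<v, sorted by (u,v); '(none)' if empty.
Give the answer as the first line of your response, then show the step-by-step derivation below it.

0-2(w=1) 1-3(w=7) 2-3(w=3)

step 1: add edge 0-2 (w=1); MST = {0-2(w=1)}
step 2: add edge 2-3 (w=3); MST = {0-2(w=1) 2-3(w=3)}
step 3: add edge 1-3 (w=7); MST = {0-2(w=1) 1-3(w=7) 2-3(w=3)}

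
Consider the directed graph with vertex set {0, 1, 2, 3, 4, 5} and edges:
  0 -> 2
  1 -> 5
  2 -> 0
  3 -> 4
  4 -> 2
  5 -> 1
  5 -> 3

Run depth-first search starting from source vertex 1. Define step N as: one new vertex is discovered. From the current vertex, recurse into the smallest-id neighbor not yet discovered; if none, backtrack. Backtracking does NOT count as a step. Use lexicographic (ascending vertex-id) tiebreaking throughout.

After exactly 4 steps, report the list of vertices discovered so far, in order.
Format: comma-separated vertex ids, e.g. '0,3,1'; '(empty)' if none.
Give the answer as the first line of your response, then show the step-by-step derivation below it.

1,5,3,4

step 1: discover 1; path=1; order=1
step 2: discover 5; path=1>5; order=1,5
step 3: discover 3; path=1>5>3; order=1,5,3
step 4: discover 4; path=1>5>3>4; order=1,5,3,4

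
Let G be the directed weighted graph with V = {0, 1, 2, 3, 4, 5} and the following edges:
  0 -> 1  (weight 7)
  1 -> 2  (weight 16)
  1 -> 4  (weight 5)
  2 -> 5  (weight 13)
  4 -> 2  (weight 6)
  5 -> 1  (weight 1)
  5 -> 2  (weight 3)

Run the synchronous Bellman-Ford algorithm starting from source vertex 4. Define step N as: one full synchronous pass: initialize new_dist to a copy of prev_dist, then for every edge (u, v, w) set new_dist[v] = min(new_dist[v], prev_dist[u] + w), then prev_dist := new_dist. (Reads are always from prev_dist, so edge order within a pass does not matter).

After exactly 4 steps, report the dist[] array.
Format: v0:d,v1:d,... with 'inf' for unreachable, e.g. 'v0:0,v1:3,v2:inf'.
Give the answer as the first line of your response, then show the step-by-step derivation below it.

v0:inf,v1:20,v2:6,v3:inf,v4:0,v5:19

step 1: dist = v0:inf,v1:inf,v2:6,v3:inf,v4:0,v5:inf
step 2: dist = v0:inf,v1:inf,v2:6,v3:inf,v4:0,v5:19
step 3: dist = v0:inf,v1:20,v2:6,v3:inf,v4:0,v5:19
step 4: dist = v0:inf,v1:20,v2:6,v3:inf,v4:0,v5:19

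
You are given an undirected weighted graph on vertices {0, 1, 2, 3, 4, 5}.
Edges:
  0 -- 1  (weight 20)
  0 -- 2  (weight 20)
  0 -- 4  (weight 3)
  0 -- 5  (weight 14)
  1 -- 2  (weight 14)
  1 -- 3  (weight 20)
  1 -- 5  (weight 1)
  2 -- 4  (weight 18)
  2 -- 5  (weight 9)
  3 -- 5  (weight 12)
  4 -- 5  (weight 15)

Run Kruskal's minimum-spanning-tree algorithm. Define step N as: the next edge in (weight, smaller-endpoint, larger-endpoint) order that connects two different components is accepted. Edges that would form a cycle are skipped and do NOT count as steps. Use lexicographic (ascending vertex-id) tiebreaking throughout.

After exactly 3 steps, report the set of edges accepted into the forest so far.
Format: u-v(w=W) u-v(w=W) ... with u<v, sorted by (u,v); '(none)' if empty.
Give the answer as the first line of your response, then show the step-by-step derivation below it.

0-4(w=3) 1-5(w=1) 2-5(w=9)

step 1: add edge 1-5 (w=1); MST = {1-5(w=1)}
step 2: add edge 0-4 (w=3); MST = {0-4(w=3) 1-5(w=1)}
step 3: add edge 2-5 (w=9); MST = {0-4(w=3) 1-5(w=1) 2-5(w=9)}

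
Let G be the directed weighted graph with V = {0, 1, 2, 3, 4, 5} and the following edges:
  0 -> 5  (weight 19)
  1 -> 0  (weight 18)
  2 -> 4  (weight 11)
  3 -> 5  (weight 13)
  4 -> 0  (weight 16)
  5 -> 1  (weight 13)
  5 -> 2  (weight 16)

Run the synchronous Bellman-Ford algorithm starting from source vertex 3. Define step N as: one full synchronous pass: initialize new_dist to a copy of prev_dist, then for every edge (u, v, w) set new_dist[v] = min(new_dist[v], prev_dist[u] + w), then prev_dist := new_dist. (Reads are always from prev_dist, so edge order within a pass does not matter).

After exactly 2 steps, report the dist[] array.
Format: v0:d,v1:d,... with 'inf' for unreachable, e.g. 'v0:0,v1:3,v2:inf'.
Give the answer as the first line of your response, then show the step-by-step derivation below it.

v0:inf,v1:26,v2:29,v3:0,v4:inf,v5:13

step 1: dist = v0:inf,v1:inf,v2:inf,v3:0,v4:inf,v5:13
step 2: dist = v0:inf,v1:26,v2:29,v3:0,v4:inf,v5:13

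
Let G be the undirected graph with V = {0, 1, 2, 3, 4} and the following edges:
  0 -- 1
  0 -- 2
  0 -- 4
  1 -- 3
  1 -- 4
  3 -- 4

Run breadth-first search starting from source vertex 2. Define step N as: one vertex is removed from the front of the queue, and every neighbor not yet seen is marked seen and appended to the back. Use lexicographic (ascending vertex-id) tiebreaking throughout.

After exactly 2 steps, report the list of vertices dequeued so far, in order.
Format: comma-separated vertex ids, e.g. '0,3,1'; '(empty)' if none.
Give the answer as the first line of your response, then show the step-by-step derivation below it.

2,0

step 1: dequeue 2; queue=[0]; order=2
step 2: dequeue 0; queue=[1,4]; order=2,0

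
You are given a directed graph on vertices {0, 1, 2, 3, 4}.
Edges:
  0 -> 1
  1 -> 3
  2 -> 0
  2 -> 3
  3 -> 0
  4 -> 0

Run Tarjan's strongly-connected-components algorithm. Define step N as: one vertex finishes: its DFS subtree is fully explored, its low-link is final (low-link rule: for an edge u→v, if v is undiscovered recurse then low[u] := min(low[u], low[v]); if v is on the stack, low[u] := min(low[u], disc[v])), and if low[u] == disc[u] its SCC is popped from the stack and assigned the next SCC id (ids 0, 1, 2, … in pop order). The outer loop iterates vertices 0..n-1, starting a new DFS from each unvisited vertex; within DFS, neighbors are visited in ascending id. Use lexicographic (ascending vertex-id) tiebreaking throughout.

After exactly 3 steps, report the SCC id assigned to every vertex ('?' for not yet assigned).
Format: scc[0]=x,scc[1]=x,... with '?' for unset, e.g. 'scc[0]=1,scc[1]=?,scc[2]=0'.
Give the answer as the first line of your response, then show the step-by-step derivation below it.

scc[0]=0,scc[1]=0,scc[2]=?,scc[3]=0,scc[4]=?

step 1: low=(low[0]=0,low[1]=1,low[2]=?,low[3]=0,low[4]=?); scc=(scc[0]=?,scc[1]=?,scc[2]=?,scc[3]=?,scc[4]=?)
step 2: low=(low[0]=0,low[1]=0,low[2]=?,low[3]=0,low[4]=?); scc=(scc[0]=?,scc[1]=?,scc[2]=?,scc[3]=?,scc[4]=?)
step 3: low=(low[0]=0,low[1]=0,low[2]=?,low[3]=0,low[4]=?); scc=(scc[0]=0,scc[1]=0,scc[2]=?,scc[3]=0,scc[4]=?)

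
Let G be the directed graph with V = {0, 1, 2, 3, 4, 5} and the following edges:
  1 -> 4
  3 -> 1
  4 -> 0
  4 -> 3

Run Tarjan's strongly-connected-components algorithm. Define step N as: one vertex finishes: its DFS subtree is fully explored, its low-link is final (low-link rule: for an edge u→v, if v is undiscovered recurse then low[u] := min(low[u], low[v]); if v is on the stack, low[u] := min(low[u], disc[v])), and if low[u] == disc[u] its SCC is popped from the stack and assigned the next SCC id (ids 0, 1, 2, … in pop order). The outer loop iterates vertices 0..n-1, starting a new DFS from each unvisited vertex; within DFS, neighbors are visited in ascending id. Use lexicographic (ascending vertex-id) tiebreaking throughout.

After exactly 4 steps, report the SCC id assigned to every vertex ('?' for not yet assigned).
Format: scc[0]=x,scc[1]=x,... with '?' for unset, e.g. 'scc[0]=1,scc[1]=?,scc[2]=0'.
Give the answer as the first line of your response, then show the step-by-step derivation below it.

scc[0]=0,scc[1]=1,scc[2]=?,scc[3]=1,scc[4]=1,scc[5]=?

step 1: low=(low[0]=0,low[1]=?,low[2]=?,low[3]=?,low[4]=?,low[5]=?); scc=(scc[0]=0,scc[1]=?,scc[2]=?,scc[3]=?,scc[4]=?,scc[5]=?)
step 2: low=(low[0]=0,low[1]=1,low[2]=?,low[3]=1,low[4]=2,low[5]=?); scc=(scc[0]=0,scc[1]=?,scc[2]=?,scc[3]=?,scc[4]=?,scc[5]=?)
step 3: low=(low[0]=0,low[1]=1,low[2]=?,low[3]=1,low[4]=1,low[5]=?); scc=(scc[0]=0,scc[1]=?,scc[2]=?,scc[3]=?,scc[4]=?,scc[5]=?)
step 4: low=(low[0]=0,low[1]=1,low[2]=?,low[3]=1,low[4]=1,low[5]=?); scc=(scc[0]=0,scc[1]=1,scc[2]=?,scc[3]=1,scc[4]=1,scc[5]=?)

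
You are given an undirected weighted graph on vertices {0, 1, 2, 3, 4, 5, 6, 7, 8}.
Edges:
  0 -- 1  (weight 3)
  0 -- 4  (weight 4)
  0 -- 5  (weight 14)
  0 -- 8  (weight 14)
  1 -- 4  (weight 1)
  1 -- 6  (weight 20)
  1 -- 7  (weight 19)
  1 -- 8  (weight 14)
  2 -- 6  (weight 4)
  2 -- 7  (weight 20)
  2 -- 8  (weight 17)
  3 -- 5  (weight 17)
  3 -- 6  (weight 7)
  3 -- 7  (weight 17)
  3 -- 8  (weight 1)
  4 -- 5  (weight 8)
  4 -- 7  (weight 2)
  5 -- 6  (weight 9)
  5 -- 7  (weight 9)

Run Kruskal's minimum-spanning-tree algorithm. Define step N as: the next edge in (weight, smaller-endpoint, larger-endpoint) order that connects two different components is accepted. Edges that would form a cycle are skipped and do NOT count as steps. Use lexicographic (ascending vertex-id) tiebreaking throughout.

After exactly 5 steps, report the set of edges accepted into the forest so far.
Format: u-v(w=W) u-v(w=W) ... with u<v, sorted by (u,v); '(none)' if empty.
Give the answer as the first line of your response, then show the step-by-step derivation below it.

0-1(w=3) 1-4(w=1) 2-6(w=4) 3-8(w=1) 4-7(w=2)

step 1: add edge 1-4 (w=1); MST = {1-4(w=1)}
step 2: add edge 3-8 (w=1); MST = {1-4(w=1) 3-8(w=1)}
step 3: add edge 4-7 (w=2); MST = {1-4(w=1) 3-8(w=1) 4-7(w=2)}
step 4: add edge 0-1 (w=3); MST = {0-1(w=3) 1-4(w=1) 3-8(w=1) 4-7(w=2)}
step 5: add edge 2-6 (w=4); MST = {0-1(w=3) 1-4(w=1) 2-6(w=4) 3-8(w=1) 4-7(w=2)}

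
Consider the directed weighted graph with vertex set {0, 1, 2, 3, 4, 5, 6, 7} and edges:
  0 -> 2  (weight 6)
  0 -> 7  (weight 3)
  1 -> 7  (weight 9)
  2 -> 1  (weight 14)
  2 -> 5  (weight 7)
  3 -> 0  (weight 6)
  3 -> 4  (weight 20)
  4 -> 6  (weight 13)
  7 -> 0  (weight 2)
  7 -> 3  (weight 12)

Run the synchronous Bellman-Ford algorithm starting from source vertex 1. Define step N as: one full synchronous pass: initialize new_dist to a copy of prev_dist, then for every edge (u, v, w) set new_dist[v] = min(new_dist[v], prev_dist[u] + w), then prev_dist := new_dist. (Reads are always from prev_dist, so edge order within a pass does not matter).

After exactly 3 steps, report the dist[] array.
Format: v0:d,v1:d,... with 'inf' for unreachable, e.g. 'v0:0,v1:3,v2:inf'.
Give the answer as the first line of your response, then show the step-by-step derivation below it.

v0:11,v1:0,v2:17,v3:21,v4:41,v5:inf,v6:inf,v7:9

step 1: dist = v0:inf,v1:0,v2:inf,v3:inf,v4:inf,v5:inf,v6:inf,v7:9
step 2: dist = v0:11,v1:0,v2:inf,v3:21,v4:inf,v5:inf,v6:inf,v7:9
step 3: dist = v0:11,v1:0,v2:17,v3:21,v4:41,v5:inf,v6:inf,v7:9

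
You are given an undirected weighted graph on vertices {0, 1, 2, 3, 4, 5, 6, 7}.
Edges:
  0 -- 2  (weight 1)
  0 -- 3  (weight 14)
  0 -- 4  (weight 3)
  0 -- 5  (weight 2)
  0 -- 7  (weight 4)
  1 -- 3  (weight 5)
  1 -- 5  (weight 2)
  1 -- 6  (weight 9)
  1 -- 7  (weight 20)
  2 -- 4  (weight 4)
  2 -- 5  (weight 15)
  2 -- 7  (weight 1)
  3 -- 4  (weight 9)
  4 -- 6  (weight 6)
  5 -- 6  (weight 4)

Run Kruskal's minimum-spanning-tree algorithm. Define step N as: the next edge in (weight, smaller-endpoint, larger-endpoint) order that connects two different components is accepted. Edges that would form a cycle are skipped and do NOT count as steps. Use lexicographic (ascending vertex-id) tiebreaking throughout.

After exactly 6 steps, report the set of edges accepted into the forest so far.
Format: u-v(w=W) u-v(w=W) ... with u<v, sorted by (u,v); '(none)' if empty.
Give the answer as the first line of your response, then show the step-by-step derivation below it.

0-2(w=1) 0-4(w=3) 0-5(w=2) 1-5(w=2) 2-7(w=1) 5-6(w=4)

step 1: add edge 0-2 (w=1); MST = {0-2(w=1)}
step 2: add edge 2-7 (w=1); MST = {0-2(w=1) 2-7(w=1)}
step 3: add edge 0-5 (w=2); MST = {0-2(w=1) 0-5(w=2) 2-7(w=1)}
step 4: add edge 1-5 (w=2); MST = {0-2(w=1) 0-5(w=2) 1-5(w=2) 2-7(w=1)}
step 5: add edge 0-4 (w=3); MST = {0-2(w=1) 0-4(w=3) 0-5(w=2) 1-5(w=2) 2-7(w=1)}
step 6: add edge 5-6 (w=4); MST = {0-2(w=1) 0-4(w=3) 0-5(w=2) 1-5(w=2) 2-7(w=1) 5-6(w=4)}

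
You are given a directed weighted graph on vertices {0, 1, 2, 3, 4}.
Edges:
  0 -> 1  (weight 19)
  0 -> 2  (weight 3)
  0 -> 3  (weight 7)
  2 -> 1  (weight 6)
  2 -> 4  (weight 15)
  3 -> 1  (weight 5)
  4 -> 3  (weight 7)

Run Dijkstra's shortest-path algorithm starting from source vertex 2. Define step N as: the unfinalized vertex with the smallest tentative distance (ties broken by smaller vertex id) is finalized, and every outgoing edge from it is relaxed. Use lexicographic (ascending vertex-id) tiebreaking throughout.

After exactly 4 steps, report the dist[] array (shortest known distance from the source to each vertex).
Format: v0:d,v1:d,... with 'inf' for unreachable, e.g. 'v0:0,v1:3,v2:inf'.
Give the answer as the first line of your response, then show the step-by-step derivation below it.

v0:inf,v1:6,v2:0,v3:22,v4:15

step 1: dist = v0:inf,v1:6,v2:0,v3:inf,v4:15
step 2: dist = v0:inf,v1:6,v2:0,v3:inf,v4:15
step 3: dist = v0:inf,v1:6,v2:0,v3:22,v4:15
step 4: dist = v0:inf,v1:6,v2:0,v3:22,v4:15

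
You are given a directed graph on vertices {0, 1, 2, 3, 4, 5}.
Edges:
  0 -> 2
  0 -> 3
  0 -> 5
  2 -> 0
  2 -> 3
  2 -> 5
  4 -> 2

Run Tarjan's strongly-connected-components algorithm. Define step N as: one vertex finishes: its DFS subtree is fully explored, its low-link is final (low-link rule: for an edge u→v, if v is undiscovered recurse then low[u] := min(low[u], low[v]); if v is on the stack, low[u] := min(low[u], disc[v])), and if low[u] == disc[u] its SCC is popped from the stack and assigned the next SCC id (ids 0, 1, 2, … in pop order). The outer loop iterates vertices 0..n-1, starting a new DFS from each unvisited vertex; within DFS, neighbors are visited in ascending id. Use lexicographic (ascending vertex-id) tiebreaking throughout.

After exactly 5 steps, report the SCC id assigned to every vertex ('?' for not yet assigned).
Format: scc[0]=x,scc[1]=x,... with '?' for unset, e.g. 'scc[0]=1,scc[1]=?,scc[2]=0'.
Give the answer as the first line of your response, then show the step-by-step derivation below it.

scc[0]=2,scc[1]=3,scc[2]=2,scc[3]=0,scc[4]=?,scc[5]=1

step 1: low=(low[0]=0,low[1]=?,low[2]=0,low[3]=2,low[4]=?,low[5]=?); scc=(scc[0]=?,scc[1]=?,scc[2]=?,scc[3]=0,scc[4]=?,scc[5]=?)
step 2: low=(low[0]=0,low[1]=?,low[2]=0,low[3]=2,low[4]=?,low[5]=3); scc=(scc[0]=?,scc[1]=?,scc[2]=?,scc[3]=0,scc[4]=?,scc[5]=1)
step 3: low=(low[0]=0,low[1]=?,low[2]=0,low[3]=2,low[4]=?,low[5]=3); scc=(scc[0]=?,scc[1]=?,scc[2]=?,scc[3]=0,scc[4]=?,scc[5]=1)
step 4: low=(low[0]=0,low[1]=?,low[2]=0,low[3]=2,low[4]=?,low[5]=3); scc=(scc[0]=2,scc[1]=?,scc[2]=2,scc[3]=0,scc[4]=?,scc[5]=1)
step 5: low=(low[0]=0,low[1]=4,low[2]=0,low[3]=2,low[4]=?,low[5]=3); scc=(scc[0]=2,scc[1]=3,scc[2]=2,scc[3]=0,scc[4]=?,scc[5]=1)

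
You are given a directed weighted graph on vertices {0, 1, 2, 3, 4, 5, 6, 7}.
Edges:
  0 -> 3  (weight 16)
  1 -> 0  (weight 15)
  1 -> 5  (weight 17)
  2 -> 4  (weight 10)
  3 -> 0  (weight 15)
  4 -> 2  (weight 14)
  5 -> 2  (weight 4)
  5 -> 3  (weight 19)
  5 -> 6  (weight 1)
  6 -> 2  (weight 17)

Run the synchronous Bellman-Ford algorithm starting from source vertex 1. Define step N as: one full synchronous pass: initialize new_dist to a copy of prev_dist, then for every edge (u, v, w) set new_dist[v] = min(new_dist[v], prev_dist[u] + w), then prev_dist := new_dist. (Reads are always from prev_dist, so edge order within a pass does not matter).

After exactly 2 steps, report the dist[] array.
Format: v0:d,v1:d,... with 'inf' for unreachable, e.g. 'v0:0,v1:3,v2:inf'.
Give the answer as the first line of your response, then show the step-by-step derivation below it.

v0:15,v1:0,v2:21,v3:31,v4:inf,v5:17,v6:18,v7:inf

step 1: dist = v0:15,v1:0,v2:inf,v3:inf,v4:inf,v5:17,v6:inf,v7:inf
step 2: dist = v0:15,v1:0,v2:21,v3:31,v4:inf,v5:17,v6:18,v7:inf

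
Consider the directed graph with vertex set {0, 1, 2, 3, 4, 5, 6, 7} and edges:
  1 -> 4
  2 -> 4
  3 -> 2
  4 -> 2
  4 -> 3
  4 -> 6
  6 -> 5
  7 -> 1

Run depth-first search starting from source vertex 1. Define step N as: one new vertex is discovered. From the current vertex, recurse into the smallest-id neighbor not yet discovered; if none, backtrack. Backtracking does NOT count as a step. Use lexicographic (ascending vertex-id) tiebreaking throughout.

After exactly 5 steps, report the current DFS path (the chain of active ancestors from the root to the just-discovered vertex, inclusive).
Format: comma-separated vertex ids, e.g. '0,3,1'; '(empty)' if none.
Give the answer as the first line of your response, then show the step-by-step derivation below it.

1,4,6

step 1: discover 1; path=1; order=1
step 2: discover 4; path=1>4; order=1,4
step 3: discover 2; path=1>4>2; order=1,4,2
step 4: discover 3; path=1>4>3; order=1,4,2,3
step 5: discover 6; path=1>4>6; order=1,4,2,3,6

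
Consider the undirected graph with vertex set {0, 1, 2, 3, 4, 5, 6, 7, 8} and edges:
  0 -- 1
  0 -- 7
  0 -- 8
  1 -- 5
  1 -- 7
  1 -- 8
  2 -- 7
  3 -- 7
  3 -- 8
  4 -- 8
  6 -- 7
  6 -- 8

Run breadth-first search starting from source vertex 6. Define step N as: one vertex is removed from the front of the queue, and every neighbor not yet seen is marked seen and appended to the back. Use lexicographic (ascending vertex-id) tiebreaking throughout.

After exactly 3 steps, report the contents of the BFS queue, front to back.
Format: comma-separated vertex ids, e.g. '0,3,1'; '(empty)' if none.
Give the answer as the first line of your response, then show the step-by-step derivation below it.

0,1,2,3,4

step 1: dequeue 6; queue=[7,8]; order=6
step 2: dequeue 7; queue=[8,0,1,2,3]; order=6,7
step 3: dequeue 8; queue=[0,1,2,3,4]; order=6,7,8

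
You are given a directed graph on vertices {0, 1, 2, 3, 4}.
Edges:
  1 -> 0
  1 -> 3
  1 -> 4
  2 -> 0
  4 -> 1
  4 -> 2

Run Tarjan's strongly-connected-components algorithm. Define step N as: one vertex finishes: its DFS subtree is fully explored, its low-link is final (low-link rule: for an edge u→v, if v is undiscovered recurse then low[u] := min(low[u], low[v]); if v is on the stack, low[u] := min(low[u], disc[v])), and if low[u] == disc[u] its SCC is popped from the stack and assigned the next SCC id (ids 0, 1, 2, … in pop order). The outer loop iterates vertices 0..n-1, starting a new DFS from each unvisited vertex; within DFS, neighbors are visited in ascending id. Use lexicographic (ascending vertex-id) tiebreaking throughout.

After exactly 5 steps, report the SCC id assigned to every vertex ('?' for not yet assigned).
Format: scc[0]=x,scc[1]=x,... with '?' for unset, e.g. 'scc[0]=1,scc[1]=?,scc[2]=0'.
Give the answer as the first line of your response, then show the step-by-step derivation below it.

scc[0]=0,scc[1]=3,scc[2]=2,scc[3]=1,scc[4]=3

step 1: low=(low[0]=0,low[1]=?,low[2]=?,low[3]=?,low[4]=?); scc=(scc[0]=0,scc[1]=?,scc[2]=?,scc[3]=?,scc[4]=?)
step 2: low=(low[0]=0,low[1]=1,low[2]=?,low[3]=2,low[4]=?); scc=(scc[0]=0,scc[1]=?,scc[2]=?,scc[3]=1,scc[4]=?)
step 3: low=(low[0]=0,low[1]=1,low[2]=4,low[3]=2,low[4]=1); scc=(scc[0]=0,scc[1]=?,scc[2]=2,scc[3]=1,scc[4]=?)
step 4: low=(low[0]=0,low[1]=1,low[2]=4,low[3]=2,low[4]=1); scc=(scc[0]=0,scc[1]=?,scc[2]=2,scc[3]=1,scc[4]=?)
step 5: low=(low[0]=0,low[1]=1,low[2]=4,low[3]=2,low[4]=1); scc=(scc[0]=0,scc[1]=3,scc[2]=2,scc[3]=1,scc[4]=3)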